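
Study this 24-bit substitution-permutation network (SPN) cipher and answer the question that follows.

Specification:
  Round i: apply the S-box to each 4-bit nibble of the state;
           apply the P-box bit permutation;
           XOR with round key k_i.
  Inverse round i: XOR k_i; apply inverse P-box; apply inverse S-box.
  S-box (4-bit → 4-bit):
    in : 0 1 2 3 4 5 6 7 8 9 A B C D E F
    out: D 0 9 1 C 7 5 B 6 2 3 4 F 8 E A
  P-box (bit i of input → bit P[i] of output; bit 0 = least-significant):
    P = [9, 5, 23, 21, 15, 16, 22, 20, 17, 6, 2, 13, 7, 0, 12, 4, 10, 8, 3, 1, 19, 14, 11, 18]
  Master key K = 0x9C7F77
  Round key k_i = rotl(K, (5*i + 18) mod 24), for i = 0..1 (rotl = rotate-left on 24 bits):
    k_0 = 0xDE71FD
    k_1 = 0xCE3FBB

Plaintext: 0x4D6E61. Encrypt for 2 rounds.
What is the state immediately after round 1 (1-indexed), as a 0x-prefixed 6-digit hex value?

s_0 = plaintext = 0x4D6E61
s_1 = Round(s_0, k_0) = 0x9AC93B
s_2 = Round(s_1, k_1) = 0x4EEA6A

0x9AC93B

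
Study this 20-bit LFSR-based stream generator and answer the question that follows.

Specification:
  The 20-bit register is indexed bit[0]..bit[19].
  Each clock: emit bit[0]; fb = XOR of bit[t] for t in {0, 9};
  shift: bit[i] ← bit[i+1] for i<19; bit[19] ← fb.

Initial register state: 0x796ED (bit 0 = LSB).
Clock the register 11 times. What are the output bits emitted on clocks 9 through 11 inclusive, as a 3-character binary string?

011

reg_0 = 0x796ED
clock 1: out=1, reg = 0x3CB76
clock 2: out=0, reg = 0x9E5BB
clock 3: out=1, reg = 0xCF2DD
clock 4: out=1, reg = 0x6796E
clock 5: out=0, reg = 0x33CB7
clock 6: out=1, reg = 0x99E5B
clock 7: out=1, reg = 0x4CF2D
clock 8: out=1, reg = 0x26796
clock 9: out=0, reg = 0x933CB
clock 10: out=1, reg = 0x499E5
clock 11: out=1, reg = 0xA4CF2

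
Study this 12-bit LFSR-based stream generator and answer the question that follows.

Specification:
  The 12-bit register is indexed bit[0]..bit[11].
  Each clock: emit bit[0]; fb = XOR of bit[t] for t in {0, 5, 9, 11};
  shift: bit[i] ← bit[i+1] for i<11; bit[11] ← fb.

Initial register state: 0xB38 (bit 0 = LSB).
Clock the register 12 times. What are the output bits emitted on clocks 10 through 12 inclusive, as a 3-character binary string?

101

reg_0 = 0xB38
clock 1: out=0, reg = 0xD9C
clock 2: out=0, reg = 0xECE
clock 3: out=0, reg = 0x767
clock 4: out=1, reg = 0xBB3
clock 5: out=1, reg = 0x5D9
clock 6: out=1, reg = 0xAEC
clock 7: out=0, reg = 0xD76
clock 8: out=0, reg = 0x6BB
clock 9: out=1, reg = 0xB5D
clock 10: out=1, reg = 0xDAE
clock 11: out=0, reg = 0x6D7
clock 12: out=1, reg = 0x36B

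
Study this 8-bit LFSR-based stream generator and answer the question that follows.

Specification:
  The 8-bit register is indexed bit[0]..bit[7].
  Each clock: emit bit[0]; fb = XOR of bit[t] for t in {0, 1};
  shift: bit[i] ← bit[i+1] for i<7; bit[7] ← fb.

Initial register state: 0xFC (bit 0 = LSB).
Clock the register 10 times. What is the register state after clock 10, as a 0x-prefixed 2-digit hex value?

reg_0 = 0xFC
clock 1: out=0, reg = 0x7E
clock 2: out=0, reg = 0xBF
clock 3: out=1, reg = 0x5F
clock 4: out=1, reg = 0x2F
clock 5: out=1, reg = 0x17
clock 6: out=1, reg = 0x0B
clock 7: out=1, reg = 0x05
clock 8: out=1, reg = 0x82
clock 9: out=0, reg = 0xC1
clock 10: out=1, reg = 0xE0

0xE0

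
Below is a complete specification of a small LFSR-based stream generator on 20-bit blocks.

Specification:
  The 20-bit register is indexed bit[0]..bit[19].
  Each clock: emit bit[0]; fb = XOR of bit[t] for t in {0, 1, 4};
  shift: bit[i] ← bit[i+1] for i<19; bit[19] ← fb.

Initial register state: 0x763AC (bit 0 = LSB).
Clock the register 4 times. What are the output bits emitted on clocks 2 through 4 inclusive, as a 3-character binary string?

011

reg_0 = 0x763AC
clock 1: out=0, reg = 0x3B1D6
clock 2: out=0, reg = 0x1D8EB
clock 3: out=1, reg = 0x0EC75
clock 4: out=1, reg = 0x0763A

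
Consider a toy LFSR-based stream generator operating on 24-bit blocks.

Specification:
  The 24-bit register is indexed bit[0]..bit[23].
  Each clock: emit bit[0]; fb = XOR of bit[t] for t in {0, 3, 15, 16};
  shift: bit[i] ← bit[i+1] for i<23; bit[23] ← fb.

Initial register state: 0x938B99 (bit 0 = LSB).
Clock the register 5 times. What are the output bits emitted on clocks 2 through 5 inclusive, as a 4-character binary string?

reg_0 = 0x938B99
clock 1: out=1, reg = 0x49C5CC
clock 2: out=0, reg = 0xA4E2E6
clock 3: out=0, reg = 0xD27173
clock 4: out=1, reg = 0xE938B9
clock 5: out=1, reg = 0xF49C5C

0011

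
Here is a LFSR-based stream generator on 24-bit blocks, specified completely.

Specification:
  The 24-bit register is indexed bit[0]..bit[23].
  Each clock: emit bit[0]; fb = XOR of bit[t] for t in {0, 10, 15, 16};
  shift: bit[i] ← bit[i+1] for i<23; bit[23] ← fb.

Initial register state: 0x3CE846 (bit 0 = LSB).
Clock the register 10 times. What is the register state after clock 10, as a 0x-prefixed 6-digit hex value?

0x0E4F3A

reg_0 = 0x3CE846
clock 1: out=0, reg = 0x9E7423
clock 2: out=1, reg = 0x4F3A11
clock 3: out=1, reg = 0x279D08
clock 4: out=0, reg = 0x93CE84
clock 5: out=0, reg = 0xC9E742
clock 6: out=0, reg = 0xE4F3A1
clock 7: out=1, reg = 0x7279D0
clock 8: out=0, reg = 0x393CE8
clock 9: out=0, reg = 0x1C9E74
clock 10: out=0, reg = 0x0E4F3A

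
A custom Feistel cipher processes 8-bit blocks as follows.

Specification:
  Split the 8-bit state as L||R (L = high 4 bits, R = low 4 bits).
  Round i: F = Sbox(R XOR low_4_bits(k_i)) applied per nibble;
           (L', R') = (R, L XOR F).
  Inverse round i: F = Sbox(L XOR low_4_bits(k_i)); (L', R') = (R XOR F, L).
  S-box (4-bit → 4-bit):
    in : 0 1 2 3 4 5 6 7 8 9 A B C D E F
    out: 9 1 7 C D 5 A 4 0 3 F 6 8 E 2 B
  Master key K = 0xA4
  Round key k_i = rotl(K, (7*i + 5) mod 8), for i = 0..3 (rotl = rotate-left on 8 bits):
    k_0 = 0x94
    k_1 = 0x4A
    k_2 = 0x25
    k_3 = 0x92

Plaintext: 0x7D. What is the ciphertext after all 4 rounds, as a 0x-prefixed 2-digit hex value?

0xBC

s_0 = plaintext = 0x7D
s_1 = Round(s_0, k_0) = 0xD4
s_2 = Round(s_1, k_1) = 0x4F
s_3 = Round(s_2, k_2) = 0xFB
s_4 = Round(s_3, k_3) = 0xBC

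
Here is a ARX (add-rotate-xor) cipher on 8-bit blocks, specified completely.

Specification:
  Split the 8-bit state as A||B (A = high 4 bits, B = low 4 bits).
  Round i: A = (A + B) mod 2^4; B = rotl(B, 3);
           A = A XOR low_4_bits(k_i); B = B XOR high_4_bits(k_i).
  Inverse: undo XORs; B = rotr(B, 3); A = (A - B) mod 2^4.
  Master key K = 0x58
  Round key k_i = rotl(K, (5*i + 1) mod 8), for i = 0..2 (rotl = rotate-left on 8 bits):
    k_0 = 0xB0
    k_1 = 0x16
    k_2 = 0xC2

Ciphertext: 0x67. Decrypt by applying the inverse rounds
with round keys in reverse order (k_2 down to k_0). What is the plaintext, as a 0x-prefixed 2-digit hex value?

0x1E

s_0 = ciphertext = 0x67
s_1 = InvRound(s_0, k_2) = 0xD7
s_2 = InvRound(s_1, k_1) = 0xFC
s_3 = InvRound(s_2, k_0) = 0x1E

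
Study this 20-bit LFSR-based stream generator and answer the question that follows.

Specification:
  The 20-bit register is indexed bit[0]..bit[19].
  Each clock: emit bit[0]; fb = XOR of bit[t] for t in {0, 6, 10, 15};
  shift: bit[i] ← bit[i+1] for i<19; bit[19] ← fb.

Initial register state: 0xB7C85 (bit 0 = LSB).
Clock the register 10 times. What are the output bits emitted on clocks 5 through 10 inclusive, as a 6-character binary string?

000100

reg_0 = 0xB7C85
clock 1: out=1, reg = 0x5BE42
clock 2: out=0, reg = 0xADF21
clock 3: out=1, reg = 0xD6F90
clock 4: out=0, reg = 0xEB7C8
clock 5: out=0, reg = 0xF5BE4
clock 6: out=0, reg = 0xFADF2
clock 7: out=0, reg = 0xFD6F9
clock 8: out=1, reg = 0x7EB7C
clock 9: out=0, reg = 0x3F5BE
clock 10: out=0, reg = 0x1FADF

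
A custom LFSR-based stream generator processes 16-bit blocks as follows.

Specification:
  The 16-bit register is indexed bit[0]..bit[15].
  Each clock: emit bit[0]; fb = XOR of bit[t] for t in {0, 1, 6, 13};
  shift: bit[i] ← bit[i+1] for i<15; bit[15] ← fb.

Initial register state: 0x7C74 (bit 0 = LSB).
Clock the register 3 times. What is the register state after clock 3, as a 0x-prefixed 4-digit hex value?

0x8F8E

reg_0 = 0x7C74
clock 1: out=0, reg = 0x3E3A
clock 2: out=0, reg = 0x1F1D
clock 3: out=1, reg = 0x8F8E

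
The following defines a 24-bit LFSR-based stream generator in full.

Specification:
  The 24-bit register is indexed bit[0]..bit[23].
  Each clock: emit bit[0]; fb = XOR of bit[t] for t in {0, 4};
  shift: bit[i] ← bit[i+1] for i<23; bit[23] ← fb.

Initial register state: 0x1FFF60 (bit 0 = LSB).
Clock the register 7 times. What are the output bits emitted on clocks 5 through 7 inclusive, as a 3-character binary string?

reg_0 = 0x1FFF60
clock 1: out=0, reg = 0x0FFFB0
clock 2: out=0, reg = 0x87FFD8
clock 3: out=0, reg = 0xC3FFEC
clock 4: out=0, reg = 0x61FFF6
clock 5: out=0, reg = 0xB0FFFB
clock 6: out=1, reg = 0x587FFD
clock 7: out=1, reg = 0x2C3FFE

011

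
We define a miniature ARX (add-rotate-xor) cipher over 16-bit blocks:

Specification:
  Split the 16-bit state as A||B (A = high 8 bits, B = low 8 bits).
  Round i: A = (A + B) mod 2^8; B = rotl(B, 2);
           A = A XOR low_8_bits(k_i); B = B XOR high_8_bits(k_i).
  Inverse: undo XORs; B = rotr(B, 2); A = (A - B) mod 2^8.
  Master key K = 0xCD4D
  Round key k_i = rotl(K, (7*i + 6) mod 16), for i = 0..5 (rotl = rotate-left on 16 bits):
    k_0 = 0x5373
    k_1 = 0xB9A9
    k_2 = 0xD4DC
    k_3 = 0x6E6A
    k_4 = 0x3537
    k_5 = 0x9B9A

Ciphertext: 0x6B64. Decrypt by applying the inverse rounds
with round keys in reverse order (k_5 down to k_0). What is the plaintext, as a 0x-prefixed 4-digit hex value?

s_0 = ciphertext = 0x6B64
s_1 = InvRound(s_0, k_5) = 0xF2FF
s_2 = InvRound(s_1, k_4) = 0x13B2
s_3 = InvRound(s_2, k_3) = 0x4237
s_4 = InvRound(s_3, k_2) = 0xA6F8
s_5 = InvRound(s_4, k_1) = 0xBF50
s_6 = InvRound(s_5, k_0) = 0x0CC0

0x0CC0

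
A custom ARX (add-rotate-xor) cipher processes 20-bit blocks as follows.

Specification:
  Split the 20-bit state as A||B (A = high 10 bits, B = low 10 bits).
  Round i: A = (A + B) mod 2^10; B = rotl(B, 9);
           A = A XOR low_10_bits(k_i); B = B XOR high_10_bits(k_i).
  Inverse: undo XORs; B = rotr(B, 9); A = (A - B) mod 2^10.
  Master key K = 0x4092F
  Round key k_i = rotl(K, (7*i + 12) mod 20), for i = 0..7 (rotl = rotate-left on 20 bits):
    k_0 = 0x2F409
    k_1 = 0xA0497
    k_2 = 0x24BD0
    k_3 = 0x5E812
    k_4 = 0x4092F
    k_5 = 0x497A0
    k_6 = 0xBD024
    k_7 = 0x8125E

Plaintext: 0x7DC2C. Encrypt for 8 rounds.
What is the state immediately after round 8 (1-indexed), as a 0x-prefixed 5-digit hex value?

s_0 = plaintext = 0x7DC2C
s_1 = Round(s_0, k_0) = 0x8A8AB
s_2 = Round(s_1, k_1) = 0x908D4
s_3 = Round(s_2, k_2) = 0x318F8
s_4 = Round(s_3, k_3) = 0x6B106
s_5 = Round(s_4, k_4) = 0xE7581
s_6 = Round(s_5, k_5) = 0xAFBE5
s_7 = Round(s_6, k_6) = 0xA1D06
s_8 = Round(s_7, k_7) = 0x74E87

0x74E87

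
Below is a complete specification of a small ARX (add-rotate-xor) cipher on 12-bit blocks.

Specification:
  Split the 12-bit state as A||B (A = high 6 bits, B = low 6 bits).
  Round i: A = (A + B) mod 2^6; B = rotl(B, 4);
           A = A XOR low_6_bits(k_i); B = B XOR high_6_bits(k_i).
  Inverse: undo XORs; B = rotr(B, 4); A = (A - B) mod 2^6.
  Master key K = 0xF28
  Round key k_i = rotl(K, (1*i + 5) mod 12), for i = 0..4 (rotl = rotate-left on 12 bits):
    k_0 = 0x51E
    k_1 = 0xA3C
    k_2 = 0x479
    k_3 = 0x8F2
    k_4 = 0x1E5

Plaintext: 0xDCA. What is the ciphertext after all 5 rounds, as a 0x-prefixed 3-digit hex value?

s_0 = plaintext = 0xDCA
s_1 = Round(s_0, k_0) = 0x7F6
s_2 = Round(s_1, k_1) = 0xA45
s_3 = Round(s_2, k_2) = 0x5C0
s_4 = Round(s_3, k_3) = 0x963
s_5 = Round(s_4, k_4) = 0xB7F

0xB7F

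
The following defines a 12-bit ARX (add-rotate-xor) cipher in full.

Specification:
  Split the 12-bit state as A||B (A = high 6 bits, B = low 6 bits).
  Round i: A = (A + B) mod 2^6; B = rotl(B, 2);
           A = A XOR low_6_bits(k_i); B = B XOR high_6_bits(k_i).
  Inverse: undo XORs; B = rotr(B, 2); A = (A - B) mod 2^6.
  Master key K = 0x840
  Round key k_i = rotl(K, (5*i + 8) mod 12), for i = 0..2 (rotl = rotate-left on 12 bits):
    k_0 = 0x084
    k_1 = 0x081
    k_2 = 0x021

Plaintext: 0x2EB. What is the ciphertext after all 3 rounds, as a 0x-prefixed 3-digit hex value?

0xB83

s_0 = plaintext = 0x2EB
s_1 = Round(s_0, k_0) = 0xCAC
s_2 = Round(s_1, k_1) = 0x7F0
s_3 = Round(s_2, k_2) = 0xB83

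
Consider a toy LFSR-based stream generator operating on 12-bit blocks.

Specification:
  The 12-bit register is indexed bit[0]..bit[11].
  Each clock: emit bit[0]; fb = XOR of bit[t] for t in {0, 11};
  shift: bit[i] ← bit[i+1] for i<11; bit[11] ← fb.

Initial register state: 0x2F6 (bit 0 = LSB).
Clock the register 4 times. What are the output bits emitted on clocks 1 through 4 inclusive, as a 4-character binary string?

0110

reg_0 = 0x2F6
clock 1: out=0, reg = 0x17B
clock 2: out=1, reg = 0x8BD
clock 3: out=1, reg = 0x45E
clock 4: out=0, reg = 0x22F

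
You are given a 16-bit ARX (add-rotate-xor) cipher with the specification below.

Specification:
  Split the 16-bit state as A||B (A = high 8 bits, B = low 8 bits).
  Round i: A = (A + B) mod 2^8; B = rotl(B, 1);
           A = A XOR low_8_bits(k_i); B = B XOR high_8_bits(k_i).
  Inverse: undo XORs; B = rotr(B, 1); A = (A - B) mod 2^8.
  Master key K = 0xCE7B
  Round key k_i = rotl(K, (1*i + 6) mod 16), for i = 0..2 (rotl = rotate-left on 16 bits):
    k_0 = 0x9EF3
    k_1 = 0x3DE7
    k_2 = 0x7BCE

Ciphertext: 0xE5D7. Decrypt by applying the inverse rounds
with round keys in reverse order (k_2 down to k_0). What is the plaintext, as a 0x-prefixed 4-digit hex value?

s_0 = ciphertext = 0xE5D7
s_1 = InvRound(s_0, k_2) = 0xD556
s_2 = InvRound(s_1, k_1) = 0x7DB5
s_3 = InvRound(s_2, k_0) = 0xF995

0xF995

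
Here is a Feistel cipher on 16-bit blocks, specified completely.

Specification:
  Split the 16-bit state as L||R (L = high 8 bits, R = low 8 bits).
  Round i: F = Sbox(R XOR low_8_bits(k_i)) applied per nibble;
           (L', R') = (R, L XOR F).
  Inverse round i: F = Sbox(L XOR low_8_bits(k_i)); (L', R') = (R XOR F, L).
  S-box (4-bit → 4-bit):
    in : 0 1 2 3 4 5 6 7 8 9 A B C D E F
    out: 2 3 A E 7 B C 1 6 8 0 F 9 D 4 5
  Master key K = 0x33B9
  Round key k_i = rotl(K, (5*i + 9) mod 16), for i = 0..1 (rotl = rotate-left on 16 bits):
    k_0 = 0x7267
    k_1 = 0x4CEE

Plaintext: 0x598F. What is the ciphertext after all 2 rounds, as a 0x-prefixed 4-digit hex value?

0x1FDC

s_0 = plaintext = 0x598F
s_1 = Round(s_0, k_0) = 0x8F1F
s_2 = Round(s_1, k_1) = 0x1FDC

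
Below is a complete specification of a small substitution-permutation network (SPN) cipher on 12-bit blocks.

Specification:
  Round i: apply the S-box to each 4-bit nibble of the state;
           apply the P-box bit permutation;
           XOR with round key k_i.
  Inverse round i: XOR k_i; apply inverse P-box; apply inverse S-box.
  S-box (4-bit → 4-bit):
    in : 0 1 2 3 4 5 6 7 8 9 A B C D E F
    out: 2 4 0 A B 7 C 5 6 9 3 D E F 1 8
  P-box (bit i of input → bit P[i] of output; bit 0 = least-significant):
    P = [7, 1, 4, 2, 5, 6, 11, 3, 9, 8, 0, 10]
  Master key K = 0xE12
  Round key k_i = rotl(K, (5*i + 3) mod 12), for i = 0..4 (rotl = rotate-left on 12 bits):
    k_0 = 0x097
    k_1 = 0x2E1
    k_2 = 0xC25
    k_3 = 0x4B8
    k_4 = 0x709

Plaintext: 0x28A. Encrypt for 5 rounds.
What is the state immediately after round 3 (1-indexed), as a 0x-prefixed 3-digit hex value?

s_0 = plaintext = 0x28A
s_1 = Round(s_0, k_0) = 0x855
s_2 = Round(s_1, k_1) = 0xB12
s_3 = Round(s_2, k_2) = 0x224
s_4 = Round(s_3, k_3) = 0x43E
s_5 = Round(s_4, k_4) = 0x0C1

0x224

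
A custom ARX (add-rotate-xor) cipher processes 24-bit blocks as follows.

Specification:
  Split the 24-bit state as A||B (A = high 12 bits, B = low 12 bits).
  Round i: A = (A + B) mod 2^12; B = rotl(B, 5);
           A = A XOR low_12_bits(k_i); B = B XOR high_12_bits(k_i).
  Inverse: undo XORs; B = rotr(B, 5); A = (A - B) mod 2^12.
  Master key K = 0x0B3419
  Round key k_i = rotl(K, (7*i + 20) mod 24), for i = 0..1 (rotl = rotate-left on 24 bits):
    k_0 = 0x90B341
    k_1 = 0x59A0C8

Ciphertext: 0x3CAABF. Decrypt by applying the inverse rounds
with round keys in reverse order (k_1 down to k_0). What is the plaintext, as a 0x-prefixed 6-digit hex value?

s_0 = ciphertext = 0x3CAABF
s_1 = InvRound(s_0, k_1) = 0x0092F9
s_2 = InvRound(s_1, k_0) = 0x9E995F

0x9E995F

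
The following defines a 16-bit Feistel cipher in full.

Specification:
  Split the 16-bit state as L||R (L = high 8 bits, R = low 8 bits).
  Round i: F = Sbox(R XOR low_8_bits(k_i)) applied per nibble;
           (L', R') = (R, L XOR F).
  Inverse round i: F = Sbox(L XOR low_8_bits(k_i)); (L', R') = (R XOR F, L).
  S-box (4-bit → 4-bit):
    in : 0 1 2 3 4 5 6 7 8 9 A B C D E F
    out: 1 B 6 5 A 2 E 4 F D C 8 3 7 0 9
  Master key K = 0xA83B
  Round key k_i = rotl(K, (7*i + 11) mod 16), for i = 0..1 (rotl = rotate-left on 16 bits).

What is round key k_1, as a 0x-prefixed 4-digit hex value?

0xA0EE

K = 0xA83B
k_0 = rotl(K, (7*0+11) mod 16) = rotl(K, 11) = 0xDD41
k_1 = rotl(K, (7*1+11) mod 16) = rotl(K, 2) = 0xA0EE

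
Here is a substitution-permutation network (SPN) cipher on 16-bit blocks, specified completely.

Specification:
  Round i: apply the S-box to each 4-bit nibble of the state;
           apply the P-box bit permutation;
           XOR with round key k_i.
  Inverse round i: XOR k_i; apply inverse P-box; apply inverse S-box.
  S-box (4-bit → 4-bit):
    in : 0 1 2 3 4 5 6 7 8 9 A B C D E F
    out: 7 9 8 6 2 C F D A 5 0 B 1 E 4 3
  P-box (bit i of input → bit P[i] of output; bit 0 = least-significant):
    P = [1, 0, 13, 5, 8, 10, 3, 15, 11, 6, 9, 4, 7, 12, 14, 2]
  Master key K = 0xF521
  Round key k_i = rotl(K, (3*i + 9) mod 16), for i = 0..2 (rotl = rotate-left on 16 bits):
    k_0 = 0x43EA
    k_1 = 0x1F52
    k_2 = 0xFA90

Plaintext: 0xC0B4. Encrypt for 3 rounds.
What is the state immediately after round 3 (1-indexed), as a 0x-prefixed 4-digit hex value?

0xB522

s_0 = plaintext = 0xC0B4
s_1 = Round(s_0, k_0) = 0xCC2B
s_2 = Round(s_1, k_1) = 0x97F1
s_3 = Round(s_2, k_2) = 0xB522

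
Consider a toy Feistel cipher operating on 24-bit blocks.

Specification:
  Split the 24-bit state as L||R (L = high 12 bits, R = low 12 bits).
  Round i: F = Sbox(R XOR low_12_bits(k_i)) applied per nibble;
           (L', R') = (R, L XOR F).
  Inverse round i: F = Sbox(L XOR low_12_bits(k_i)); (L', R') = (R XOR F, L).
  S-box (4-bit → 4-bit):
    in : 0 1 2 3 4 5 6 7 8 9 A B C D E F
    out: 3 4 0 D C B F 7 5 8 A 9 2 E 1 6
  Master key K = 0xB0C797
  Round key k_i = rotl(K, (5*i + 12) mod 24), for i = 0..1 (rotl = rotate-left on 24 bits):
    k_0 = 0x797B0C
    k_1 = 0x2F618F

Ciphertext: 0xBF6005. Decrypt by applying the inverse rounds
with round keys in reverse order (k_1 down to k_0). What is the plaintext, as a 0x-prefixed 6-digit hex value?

0xF82A7D

s_0 = ciphertext = 0xBF6005
s_1 = InvRound(s_0, k_1) = 0xA7DBF6
s_2 = InvRound(s_1, k_0) = 0xF82A7D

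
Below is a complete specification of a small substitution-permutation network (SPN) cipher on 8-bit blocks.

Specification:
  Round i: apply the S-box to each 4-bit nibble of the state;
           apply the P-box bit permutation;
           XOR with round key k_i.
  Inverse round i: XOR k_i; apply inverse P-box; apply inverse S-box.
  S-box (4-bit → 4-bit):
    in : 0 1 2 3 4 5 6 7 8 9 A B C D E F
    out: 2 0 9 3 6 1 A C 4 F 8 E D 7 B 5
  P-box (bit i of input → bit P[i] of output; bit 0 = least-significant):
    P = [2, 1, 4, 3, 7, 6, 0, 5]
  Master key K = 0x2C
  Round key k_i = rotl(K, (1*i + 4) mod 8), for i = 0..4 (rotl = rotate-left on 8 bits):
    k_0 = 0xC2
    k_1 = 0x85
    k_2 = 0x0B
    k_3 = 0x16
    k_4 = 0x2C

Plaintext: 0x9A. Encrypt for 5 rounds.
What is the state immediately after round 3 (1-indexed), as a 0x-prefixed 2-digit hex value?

0xDF

s_0 = plaintext = 0x9A
s_1 = Round(s_0, k_0) = 0x2B
s_2 = Round(s_1, k_1) = 0x3F
s_3 = Round(s_2, k_2) = 0xDF
s_4 = Round(s_3, k_3) = 0xC3
s_5 = Round(s_4, k_4) = 0x8B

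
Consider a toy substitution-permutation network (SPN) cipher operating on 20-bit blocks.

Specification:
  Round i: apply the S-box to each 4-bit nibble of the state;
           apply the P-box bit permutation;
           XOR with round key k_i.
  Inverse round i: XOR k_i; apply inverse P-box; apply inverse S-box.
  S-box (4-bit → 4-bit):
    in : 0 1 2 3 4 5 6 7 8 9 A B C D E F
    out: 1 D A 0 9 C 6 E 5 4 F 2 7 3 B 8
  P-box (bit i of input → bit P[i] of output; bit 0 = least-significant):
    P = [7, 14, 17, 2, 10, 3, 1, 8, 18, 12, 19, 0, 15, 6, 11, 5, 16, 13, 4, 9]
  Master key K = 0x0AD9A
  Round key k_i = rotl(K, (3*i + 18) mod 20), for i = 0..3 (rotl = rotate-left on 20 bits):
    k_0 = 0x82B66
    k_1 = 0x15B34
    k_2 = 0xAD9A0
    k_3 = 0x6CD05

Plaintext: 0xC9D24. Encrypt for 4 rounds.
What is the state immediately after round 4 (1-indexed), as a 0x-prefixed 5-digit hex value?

s_0 = plaintext = 0xC9D24
s_1 = Round(s_0, k_0) = 0xD12FA
s_2 = Round(s_1, k_1) = 0x2A291
s_3 = Round(s_2, k_2) = 0x86347
s_4 = Round(s_3, k_3) = 0x58051

0x58051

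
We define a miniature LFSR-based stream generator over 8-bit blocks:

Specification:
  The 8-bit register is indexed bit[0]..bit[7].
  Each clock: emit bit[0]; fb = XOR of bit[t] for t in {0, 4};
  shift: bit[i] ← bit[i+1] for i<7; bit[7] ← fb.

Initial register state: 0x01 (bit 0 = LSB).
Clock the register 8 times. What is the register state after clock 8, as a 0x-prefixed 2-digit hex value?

0x11

reg_0 = 0x01
clock 1: out=1, reg = 0x80
clock 2: out=0, reg = 0x40
clock 3: out=0, reg = 0x20
clock 4: out=0, reg = 0x10
clock 5: out=0, reg = 0x88
clock 6: out=0, reg = 0x44
clock 7: out=0, reg = 0x22
clock 8: out=0, reg = 0x11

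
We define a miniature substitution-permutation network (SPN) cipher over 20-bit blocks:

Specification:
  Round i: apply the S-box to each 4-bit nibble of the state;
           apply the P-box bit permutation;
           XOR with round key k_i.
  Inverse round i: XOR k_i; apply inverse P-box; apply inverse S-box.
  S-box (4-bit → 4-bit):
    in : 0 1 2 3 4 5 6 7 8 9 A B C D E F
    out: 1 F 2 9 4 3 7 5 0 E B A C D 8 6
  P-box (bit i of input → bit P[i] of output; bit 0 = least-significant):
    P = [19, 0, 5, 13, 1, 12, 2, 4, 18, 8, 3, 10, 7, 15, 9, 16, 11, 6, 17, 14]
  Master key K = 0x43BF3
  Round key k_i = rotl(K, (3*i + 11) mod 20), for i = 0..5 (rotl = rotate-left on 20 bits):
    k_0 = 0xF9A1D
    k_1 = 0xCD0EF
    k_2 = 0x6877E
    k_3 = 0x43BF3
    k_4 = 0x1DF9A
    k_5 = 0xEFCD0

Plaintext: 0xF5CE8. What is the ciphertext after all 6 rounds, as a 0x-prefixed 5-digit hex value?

s_0 = plaintext = 0xF5CE8
s_1 = Round(s_0, k_0) = 0xD1EC5
s_2 = Round(s_1, k_1) = 0x71E7A
s_3 = Round(s_2, k_2) = 0xD29F9
s_4 = Round(s_3, k_3) = 0x6C6DE
s_5 = Round(s_4, k_4) = 0x6F4C4
s_6 = Round(s_5, k_5) = 0xC76AC

0xC76AC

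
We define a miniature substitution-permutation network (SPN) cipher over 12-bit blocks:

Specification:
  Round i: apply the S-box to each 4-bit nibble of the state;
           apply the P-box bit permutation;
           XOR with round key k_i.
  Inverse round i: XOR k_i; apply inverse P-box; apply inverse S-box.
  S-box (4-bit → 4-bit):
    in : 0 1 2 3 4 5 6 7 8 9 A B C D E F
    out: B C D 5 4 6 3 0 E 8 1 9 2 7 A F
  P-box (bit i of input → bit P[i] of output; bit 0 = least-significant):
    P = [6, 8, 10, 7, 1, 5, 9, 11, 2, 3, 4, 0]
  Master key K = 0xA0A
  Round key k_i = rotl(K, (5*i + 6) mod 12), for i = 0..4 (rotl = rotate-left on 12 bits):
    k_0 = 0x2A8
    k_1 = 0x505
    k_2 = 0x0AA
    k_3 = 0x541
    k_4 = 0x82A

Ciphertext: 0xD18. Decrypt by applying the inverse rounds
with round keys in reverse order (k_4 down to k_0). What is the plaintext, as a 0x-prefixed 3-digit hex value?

0x2BD

s_0 = ciphertext = 0xD18
s_1 = InvRound(s_0, k_4) = 0x465
s_2 = InvRound(s_1, k_3) = 0xACC
s_3 = InvRound(s_2, k_2) = 0xAFA
s_4 = InvRound(s_3, k_1) = 0xFFF
s_5 = InvRound(s_4, k_0) = 0x2BD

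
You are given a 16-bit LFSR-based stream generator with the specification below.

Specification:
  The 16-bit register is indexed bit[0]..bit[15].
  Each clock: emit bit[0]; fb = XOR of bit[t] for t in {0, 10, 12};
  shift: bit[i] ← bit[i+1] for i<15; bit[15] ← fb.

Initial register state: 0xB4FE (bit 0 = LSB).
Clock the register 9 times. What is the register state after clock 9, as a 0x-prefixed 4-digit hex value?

0xAC5A

reg_0 = 0xB4FE
clock 1: out=0, reg = 0x5A7F
clock 2: out=1, reg = 0x2D3F
clock 3: out=1, reg = 0x169F
clock 4: out=1, reg = 0x8B4F
clock 5: out=1, reg = 0xC5A7
clock 6: out=1, reg = 0x62D3
clock 7: out=1, reg = 0xB169
clock 8: out=1, reg = 0x58B4
clock 9: out=0, reg = 0xAC5A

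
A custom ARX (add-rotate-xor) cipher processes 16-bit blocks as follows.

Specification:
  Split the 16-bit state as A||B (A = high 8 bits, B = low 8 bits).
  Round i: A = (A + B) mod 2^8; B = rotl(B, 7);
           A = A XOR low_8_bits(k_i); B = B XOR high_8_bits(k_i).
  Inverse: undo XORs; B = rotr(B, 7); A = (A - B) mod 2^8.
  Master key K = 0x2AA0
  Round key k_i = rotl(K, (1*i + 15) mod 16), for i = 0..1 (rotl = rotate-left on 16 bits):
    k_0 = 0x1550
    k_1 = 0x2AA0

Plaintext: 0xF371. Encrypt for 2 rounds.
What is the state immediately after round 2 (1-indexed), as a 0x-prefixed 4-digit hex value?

s_0 = plaintext = 0xF371
s_1 = Round(s_0, k_0) = 0x34AD
s_2 = Round(s_1, k_1) = 0x41FC

0x41FC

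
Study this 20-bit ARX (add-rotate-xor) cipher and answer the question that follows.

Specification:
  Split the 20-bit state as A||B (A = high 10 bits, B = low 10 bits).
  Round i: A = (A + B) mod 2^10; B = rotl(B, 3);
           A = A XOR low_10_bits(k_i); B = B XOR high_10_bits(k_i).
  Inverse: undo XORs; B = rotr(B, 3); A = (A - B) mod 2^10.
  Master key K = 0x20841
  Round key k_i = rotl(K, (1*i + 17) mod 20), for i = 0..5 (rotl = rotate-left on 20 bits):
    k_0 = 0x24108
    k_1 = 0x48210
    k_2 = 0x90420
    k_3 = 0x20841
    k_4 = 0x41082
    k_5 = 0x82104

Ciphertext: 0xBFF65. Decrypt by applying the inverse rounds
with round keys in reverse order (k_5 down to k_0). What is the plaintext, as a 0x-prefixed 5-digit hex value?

0x87188

s_0 = ciphertext = 0xBFF65
s_1 = InvRound(s_0, k_5) = 0x53AAD
s_2 = InvRound(s_1, k_4) = 0x35CF5
s_3 = InvRound(s_2, k_3) = 0x4238E
s_4 = InvRound(s_3, k_2) = 0x5BFB9
s_5 = InvRound(s_4, k_1) = 0xAB0D3
s_6 = InvRound(s_5, k_0) = 0x87188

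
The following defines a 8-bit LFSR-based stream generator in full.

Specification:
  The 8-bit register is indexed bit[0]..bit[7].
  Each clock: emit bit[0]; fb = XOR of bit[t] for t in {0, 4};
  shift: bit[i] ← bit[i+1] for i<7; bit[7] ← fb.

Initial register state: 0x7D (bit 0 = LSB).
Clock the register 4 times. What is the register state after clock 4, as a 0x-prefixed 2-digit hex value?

0xA7

reg_0 = 0x7D
clock 1: out=1, reg = 0x3E
clock 2: out=0, reg = 0x9F
clock 3: out=1, reg = 0x4F
clock 4: out=1, reg = 0xA7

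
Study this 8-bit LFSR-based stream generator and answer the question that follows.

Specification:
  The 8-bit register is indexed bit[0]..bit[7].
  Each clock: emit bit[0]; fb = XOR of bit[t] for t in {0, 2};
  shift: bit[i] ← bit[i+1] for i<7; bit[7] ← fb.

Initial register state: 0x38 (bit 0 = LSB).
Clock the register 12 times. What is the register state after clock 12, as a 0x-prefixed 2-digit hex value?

0xBB

reg_0 = 0x38
clock 1: out=0, reg = 0x1C
clock 2: out=0, reg = 0x8E
clock 3: out=0, reg = 0xC7
clock 4: out=1, reg = 0x63
clock 5: out=1, reg = 0xB1
clock 6: out=1, reg = 0xD8
clock 7: out=0, reg = 0x6C
clock 8: out=0, reg = 0xB6
clock 9: out=0, reg = 0xDB
clock 10: out=1, reg = 0xED
clock 11: out=1, reg = 0x76
clock 12: out=0, reg = 0xBB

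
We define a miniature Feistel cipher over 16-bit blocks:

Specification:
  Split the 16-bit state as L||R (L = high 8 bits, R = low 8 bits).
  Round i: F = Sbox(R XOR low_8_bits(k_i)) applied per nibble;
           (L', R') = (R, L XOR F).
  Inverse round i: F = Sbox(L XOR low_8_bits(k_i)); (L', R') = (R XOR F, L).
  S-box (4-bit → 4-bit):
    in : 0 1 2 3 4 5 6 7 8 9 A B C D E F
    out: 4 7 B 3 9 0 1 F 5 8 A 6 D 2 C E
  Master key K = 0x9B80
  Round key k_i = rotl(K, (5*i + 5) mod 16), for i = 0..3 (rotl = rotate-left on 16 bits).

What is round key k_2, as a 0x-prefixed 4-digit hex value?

0x4DC0

K = 0x9B80
k_0 = rotl(K, (5*0+5) mod 16) = rotl(K, 5) = 0x7013
k_1 = rotl(K, (5*1+5) mod 16) = rotl(K, 10) = 0x026E
k_2 = rotl(K, (5*2+5) mod 16) = rotl(K, 15) = 0x4DC0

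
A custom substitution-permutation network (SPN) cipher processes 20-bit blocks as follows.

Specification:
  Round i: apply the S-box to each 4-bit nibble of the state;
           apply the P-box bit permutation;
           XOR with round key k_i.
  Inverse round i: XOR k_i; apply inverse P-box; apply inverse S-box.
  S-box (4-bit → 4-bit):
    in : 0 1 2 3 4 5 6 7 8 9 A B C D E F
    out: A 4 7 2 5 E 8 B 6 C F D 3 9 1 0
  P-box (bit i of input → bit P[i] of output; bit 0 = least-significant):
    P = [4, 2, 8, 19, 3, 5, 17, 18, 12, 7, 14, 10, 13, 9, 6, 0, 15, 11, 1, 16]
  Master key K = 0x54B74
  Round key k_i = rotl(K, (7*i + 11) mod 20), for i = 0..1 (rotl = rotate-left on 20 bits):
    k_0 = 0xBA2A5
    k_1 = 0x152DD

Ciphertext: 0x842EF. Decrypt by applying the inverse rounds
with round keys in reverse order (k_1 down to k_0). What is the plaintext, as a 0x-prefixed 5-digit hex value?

0x3FA4E

s_0 = ciphertext = 0x842EF
s_1 = InvRound(s_0, k_1) = 0x9FE3D
s_2 = InvRound(s_1, k_0) = 0x3FA4E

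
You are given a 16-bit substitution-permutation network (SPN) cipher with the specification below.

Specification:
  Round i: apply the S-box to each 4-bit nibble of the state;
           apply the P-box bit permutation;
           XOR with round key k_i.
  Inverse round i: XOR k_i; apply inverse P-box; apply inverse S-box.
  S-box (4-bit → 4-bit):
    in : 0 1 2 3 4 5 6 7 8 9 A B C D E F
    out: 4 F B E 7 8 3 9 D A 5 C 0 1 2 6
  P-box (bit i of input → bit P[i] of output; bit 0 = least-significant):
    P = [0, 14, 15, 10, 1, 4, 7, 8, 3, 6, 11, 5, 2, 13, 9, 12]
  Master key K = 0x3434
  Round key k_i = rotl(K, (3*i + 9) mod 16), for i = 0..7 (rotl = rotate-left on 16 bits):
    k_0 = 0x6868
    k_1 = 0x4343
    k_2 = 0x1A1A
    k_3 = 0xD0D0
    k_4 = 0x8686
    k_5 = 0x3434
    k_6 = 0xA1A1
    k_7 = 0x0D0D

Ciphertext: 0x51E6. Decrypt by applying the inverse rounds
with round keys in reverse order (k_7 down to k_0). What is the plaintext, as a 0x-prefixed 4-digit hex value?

0x658B

s_0 = ciphertext = 0x51E6
s_1 = InvRound(s_0, k_7) = 0x51A2
s_2 = InvRound(s_1, k_6) = 0x9CD4
s_3 = InvRound(s_2, k_5) = 0xE300
s_4 = InvRound(s_3, k_4) = 0x6C89
s_5 = InvRound(s_4, k_3) = 0x94E8
s_6 = InvRound(s_5, k_2) = 0x034B
s_7 = InvRound(s_6, k_1) = 0xCDCE
s_8 = InvRound(s_7, k_0) = 0x658B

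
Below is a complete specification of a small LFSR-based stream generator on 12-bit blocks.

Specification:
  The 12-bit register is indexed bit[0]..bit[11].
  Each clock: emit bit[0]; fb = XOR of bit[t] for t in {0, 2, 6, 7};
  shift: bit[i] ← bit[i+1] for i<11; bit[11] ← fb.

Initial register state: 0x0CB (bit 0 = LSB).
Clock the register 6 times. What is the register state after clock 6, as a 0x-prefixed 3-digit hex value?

0x6C3

reg_0 = 0x0CB
clock 1: out=1, reg = 0x865
clock 2: out=1, reg = 0xC32
clock 3: out=0, reg = 0x619
clock 4: out=1, reg = 0xB0C
clock 5: out=0, reg = 0xD86
clock 6: out=0, reg = 0x6C3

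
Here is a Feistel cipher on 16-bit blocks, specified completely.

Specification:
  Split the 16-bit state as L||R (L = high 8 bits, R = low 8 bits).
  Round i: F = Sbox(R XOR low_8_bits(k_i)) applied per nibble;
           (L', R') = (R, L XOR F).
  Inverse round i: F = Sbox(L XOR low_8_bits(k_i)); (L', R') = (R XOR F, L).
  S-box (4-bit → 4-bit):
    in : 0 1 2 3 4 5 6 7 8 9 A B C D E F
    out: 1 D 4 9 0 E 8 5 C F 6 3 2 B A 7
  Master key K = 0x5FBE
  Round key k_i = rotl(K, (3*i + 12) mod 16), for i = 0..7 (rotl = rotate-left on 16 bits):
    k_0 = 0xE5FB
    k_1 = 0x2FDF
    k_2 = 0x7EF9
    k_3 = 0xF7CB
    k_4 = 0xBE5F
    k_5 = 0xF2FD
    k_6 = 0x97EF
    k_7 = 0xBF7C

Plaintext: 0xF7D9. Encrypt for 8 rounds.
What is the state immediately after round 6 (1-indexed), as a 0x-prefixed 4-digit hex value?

0x6F7D

s_0 = plaintext = 0xF7D9
s_1 = Round(s_0, k_0) = 0xD9B3
s_2 = Round(s_1, k_1) = 0xB35B
s_3 = Round(s_2, k_2) = 0x5BD7
s_4 = Round(s_3, k_3) = 0xD789
s_5 = Round(s_4, k_4) = 0x896F
s_6 = Round(s_5, k_5) = 0x6F7D
s_7 = Round(s_6, k_6) = 0x7D9B
s_8 = Round(s_7, k_7) = 0x9BD8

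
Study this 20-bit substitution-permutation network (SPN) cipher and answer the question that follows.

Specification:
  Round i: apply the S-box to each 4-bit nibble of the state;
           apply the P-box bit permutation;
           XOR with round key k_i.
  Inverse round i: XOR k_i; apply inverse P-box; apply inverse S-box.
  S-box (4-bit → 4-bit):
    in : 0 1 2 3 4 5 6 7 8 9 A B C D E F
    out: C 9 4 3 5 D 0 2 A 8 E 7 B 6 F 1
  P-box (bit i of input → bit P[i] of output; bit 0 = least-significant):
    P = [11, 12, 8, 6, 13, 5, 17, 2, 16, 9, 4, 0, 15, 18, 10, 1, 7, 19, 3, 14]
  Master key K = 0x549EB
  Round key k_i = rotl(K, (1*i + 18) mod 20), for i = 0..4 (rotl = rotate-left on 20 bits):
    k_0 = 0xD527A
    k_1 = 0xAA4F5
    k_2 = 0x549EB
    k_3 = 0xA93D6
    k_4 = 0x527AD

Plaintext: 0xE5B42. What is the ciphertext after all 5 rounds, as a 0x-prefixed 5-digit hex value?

0xCB90E

s_0 = plaintext = 0xE5B42
s_1 = Round(s_0, k_0) = 0x6B5E0
s_2 = Round(s_1, k_1) = 0xD0180
s_3 = Round(s_2, k_2) = 0xC4C84
s_4 = Round(s_3, k_3) = 0x35C73
s_5 = Round(s_4, k_4) = 0xCB90E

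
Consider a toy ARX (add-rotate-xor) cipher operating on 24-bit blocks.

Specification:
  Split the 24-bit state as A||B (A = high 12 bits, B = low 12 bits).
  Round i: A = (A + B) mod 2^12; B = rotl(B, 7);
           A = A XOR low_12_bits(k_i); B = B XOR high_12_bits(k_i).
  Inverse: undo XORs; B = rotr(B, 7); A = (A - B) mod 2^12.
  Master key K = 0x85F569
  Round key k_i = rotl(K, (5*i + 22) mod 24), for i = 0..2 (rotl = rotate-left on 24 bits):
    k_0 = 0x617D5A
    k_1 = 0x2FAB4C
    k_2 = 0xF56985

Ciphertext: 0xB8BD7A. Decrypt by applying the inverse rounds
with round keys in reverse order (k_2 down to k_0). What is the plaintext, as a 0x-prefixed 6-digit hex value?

0xF6FB33

s_0 = ciphertext = 0xB8BD7A
s_1 = InvRound(s_0, k_2) = 0xC8A584
s_2 = InvRound(s_1, k_1) = 0x7F8FCE
s_3 = InvRound(s_2, k_0) = 0xF6FB33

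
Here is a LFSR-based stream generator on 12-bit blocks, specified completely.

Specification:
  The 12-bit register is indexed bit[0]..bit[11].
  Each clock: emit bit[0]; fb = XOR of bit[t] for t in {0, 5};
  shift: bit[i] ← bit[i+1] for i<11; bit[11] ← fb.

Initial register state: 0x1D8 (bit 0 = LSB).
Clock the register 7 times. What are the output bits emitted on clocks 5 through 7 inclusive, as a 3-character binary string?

reg_0 = 0x1D8
clock 1: out=0, reg = 0x0EC
clock 2: out=0, reg = 0x876
clock 3: out=0, reg = 0xC3B
clock 4: out=1, reg = 0x61D
clock 5: out=1, reg = 0xB0E
clock 6: out=0, reg = 0x587
clock 7: out=1, reg = 0xAC3

101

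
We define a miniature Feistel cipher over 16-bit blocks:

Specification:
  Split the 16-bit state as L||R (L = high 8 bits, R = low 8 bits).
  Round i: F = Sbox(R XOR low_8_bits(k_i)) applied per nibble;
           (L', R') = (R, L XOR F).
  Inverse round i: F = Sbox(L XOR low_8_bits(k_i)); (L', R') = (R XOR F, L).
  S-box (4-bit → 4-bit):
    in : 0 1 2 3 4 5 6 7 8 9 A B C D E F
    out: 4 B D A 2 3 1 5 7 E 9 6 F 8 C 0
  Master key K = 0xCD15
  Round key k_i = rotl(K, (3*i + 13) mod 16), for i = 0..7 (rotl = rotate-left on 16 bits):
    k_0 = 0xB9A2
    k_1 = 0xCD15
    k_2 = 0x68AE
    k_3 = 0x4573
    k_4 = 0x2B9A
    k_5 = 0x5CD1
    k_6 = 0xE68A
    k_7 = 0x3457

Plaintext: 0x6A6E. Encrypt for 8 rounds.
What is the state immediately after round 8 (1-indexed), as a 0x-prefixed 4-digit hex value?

0x58FE

s_0 = plaintext = 0x6A6E
s_1 = Round(s_0, k_0) = 0x6E95
s_2 = Round(s_1, k_1) = 0x951A
s_3 = Round(s_2, k_2) = 0x1AF7
s_4 = Round(s_3, k_3) = 0xF768
s_5 = Round(s_4, k_4) = 0x68FA
s_6 = Round(s_5, k_5) = 0xFABE
s_7 = Round(s_6, k_6) = 0xBE58
s_8 = Round(s_7, k_7) = 0x58FE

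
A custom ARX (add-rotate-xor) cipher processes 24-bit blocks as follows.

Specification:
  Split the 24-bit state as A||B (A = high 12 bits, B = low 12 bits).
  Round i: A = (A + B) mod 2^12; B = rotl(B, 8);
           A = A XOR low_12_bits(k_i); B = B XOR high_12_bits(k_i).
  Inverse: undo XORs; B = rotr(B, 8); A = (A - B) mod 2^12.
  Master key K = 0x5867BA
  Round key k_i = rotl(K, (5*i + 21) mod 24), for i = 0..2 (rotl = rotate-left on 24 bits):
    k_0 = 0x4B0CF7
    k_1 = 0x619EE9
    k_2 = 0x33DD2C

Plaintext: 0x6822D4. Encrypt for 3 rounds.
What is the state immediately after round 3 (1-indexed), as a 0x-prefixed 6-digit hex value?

0xECB38C

s_0 = plaintext = 0x6822D4
s_1 = Round(s_0, k_0) = 0x5A109D
s_2 = Round(s_1, k_1) = 0x8D7B10
s_3 = Round(s_2, k_2) = 0xECB38C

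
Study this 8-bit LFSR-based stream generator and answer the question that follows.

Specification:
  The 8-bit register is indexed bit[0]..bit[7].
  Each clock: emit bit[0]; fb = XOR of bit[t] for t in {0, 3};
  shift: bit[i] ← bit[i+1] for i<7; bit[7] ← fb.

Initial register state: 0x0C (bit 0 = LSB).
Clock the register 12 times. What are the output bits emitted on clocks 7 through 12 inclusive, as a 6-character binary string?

001011

reg_0 = 0x0C
clock 1: out=0, reg = 0x86
clock 2: out=0, reg = 0x43
clock 3: out=1, reg = 0xA1
clock 4: out=1, reg = 0xD0
clock 5: out=0, reg = 0x68
clock 6: out=0, reg = 0xB4
clock 7: out=0, reg = 0x5A
clock 8: out=0, reg = 0xAD
clock 9: out=1, reg = 0x56
clock 10: out=0, reg = 0x2B
clock 11: out=1, reg = 0x15
clock 12: out=1, reg = 0x8A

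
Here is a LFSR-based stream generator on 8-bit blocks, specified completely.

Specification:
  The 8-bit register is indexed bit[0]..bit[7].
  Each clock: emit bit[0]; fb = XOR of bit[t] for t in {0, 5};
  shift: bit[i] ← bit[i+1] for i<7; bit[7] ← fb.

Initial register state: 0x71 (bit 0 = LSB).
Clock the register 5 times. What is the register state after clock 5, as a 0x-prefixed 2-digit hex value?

reg_0 = 0x71
clock 1: out=1, reg = 0x38
clock 2: out=0, reg = 0x9C
clock 3: out=0, reg = 0x4E
clock 4: out=0, reg = 0x27
clock 5: out=1, reg = 0x13

0x13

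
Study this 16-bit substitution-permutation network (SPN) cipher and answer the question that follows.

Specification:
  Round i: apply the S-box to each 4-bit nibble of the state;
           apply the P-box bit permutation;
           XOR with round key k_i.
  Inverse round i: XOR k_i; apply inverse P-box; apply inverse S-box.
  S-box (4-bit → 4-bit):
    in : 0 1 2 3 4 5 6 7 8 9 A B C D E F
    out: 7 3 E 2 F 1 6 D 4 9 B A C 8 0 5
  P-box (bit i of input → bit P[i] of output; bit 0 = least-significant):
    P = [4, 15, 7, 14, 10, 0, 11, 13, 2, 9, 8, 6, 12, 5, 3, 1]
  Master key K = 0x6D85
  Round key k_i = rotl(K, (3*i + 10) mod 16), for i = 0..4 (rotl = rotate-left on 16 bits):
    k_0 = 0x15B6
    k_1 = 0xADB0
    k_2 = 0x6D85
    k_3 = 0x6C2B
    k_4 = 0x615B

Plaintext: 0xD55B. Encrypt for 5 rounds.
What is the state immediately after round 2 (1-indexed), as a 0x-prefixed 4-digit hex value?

0x0F27

s_0 = plaintext = 0xD55B
s_1 = Round(s_0, k_0) = 0xD1B0
s_2 = Round(s_1, k_1) = 0x0F27
s_3 = Round(s_2, k_2) = 0x1438
s_4 = Round(s_3, k_3) = 0x7FCE
s_5 = Round(s_4, k_4) = 0x5855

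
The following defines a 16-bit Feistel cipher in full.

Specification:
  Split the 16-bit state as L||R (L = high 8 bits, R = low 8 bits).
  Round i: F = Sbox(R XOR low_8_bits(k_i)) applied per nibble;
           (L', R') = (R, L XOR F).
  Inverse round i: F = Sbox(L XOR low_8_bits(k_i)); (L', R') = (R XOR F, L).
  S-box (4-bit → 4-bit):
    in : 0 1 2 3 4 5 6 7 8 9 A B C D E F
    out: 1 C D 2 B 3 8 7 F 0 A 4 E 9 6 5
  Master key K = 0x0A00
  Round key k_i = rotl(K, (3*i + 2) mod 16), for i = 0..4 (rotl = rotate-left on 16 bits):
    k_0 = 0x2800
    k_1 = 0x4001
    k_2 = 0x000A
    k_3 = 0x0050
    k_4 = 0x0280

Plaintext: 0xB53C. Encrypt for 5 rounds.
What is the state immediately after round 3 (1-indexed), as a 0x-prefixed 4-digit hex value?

0x36B5

s_0 = plaintext = 0xB53C
s_1 = Round(s_0, k_0) = 0x3C9B
s_2 = Round(s_1, k_1) = 0x9B36
s_3 = Round(s_2, k_2) = 0x36B5
s_4 = Round(s_3, k_3) = 0xB555
s_5 = Round(s_4, k_4) = 0x5526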